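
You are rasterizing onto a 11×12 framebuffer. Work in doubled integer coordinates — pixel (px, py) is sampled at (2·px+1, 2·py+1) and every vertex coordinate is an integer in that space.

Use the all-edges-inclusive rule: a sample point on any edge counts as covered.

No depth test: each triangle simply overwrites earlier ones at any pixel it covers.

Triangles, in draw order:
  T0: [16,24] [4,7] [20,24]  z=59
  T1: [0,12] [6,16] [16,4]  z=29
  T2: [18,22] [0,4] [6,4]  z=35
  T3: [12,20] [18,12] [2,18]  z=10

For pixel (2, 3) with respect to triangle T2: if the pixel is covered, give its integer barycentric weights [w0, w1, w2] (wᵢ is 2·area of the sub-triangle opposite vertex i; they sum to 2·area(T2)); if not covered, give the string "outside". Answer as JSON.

T0:
  2·area = 68
  edge (16, 24)→(4, 7): d=(-12,-17) inclusive
  edge (4, 7)→(20, 24): d=(16,17) inclusive
  edge (20, 24)→(16, 24): d=(-4,0) inclusive
    (3,5)@(7, 11): e=[3,13,52] → █
    (4,5)@(9, 11): e=[37,-21,52] → ·
    (3,6)@(7, 13): e=[-21,45,44] → ·
    (4,6)@(9, 13): e=[13,11,44] → █
    (5,6)@(11, 13): e=[47,-23,44] → ·
    (4,7)@(9, 15): e=[-11,43,36] → ·
    (5,7)@(11, 15): e=[23,9,36] → █
    (6,7)@(13, 15): e=[57,-25,36] → ·
    (5,8)@(11, 17): e=[-1,41,28] → ·
    (6,8)@(13, 17): e=[33,7,28] → █
    (7,8)@(15, 17): e=[67,-27,28] → ·
    (6,9)@(13, 19): e=[9,39,20] → █
  covered (10 px):
    · · · · · · · · · · ·
    · · · · · · · · · · ·
    · · · · · · · · · · ·
    · · · · · · · · · · ·
    · · · · · · · · · · ·
    · · · █ · · · · · · ·
    · · · · █ · · · · · ·
    · · · · · █ · · · · ·
    · · · · · · █ · · · ·
    · · · · · · █ █ · · ·
    · · · · · · · █ █ · ·
    · · · · · · · · █ █ ·
T1:
  2·area = 112  (B↔C swapped to make it positive)
  edge (0, 12)→(16, 4): d=(16,-8) inclusive
  edge (16, 4)→(6, 16): d=(-10,12) inclusive
  edge (6, 16)→(0, 12): d=(-6,-4) inclusive
    (7,2)@(15, 5): e=[8,2,102] → █
    (8,2)@(17, 5): e=[24,-22,110] → ·
    (5,3)@(11, 7): e=[8,30,74] → █
    (6,3)@(13, 7): e=[24,6,82] → █
    (7,3)@(15, 7): e=[40,-18,90] → ·
    (3,4)@(7, 9): e=[8,58,46] → █
    (4,4)@(9, 9): e=[24,34,54] → █
    (6,4)@(13, 9): e=[56,-14,70] → ·
    (1,5)@(3, 11): e=[8,86,18] → █
    (2,5)@(5, 11): e=[24,62,26] → █
    (5,5)@(11, 11): e=[72,-10,50] → ·
    (1,6)@(3, 13): e=[40,66,6] → █
  covered (14 px):
    · · · · · · · · · · ·
    · · · · · · · · · · ·
    · · · · · · · █ · · ·
    · · · · · █ █ · · · ·
    · · · █ █ █ · · · · ·
    · █ █ █ █ · · · · · ·
    · █ █ █ · · · · · · ·
    · · █ · · · · · · · ·
    · · · · · · · · · · ·
    · · · · · · · · · · ·
    · · · · · · · · · · ·
    · · · · · · · · · · ·
T2:
  2·area = 108
  edge (18, 22)→(0, 4): d=(-18,-18) inclusive
  edge (0, 4)→(6, 4): d=(6,0) inclusive
  edge (6, 4)→(18, 22): d=(12,18) inclusive
    (0,2)@(1, 5): e=[0,6,102] → █  [on edge]
    (1,2)@(3, 5): e=[36,6,66] → █
    (2,2)@(5, 5): e=[72,6,30] → █
    (3,2)@(7, 5): e=[108,6,-6] → ·
    (0,3)@(1, 7): e=[-36,18,126] → ·
    (1,3)@(3, 7): e=[0,18,90] → █  [on edge]
    (3,3)@(7, 7): e=[72,18,18] → █
    (4,3)@(9, 7): e=[108,18,-18] → ·
    (1,4)@(3, 9): e=[-36,30,114] → ·
    (2,4)@(5, 9): e=[0,30,78] → █  [on edge]
    (4,4)@(9, 9): e=[72,30,6] → █
    (5,4)@(11, 9): e=[108,30,-30] → ·
    (3,5)@(7, 11): e=[0,42,66] → █  [on edge]
    (4,6)@(9, 13): e=[0,54,54] → █  [on edge]
    (5,7)@(11, 15): e=[0,66,42] → █  [on edge]
    (6,8)@(13, 17): e=[0,78,30] → █  [on edge]
    (7,9)@(15, 19): e=[0,90,18] → █  [on edge]
    (8,10)@(17, 21): e=[0,102,6] → █  [on edge]
    (9,11)@(19, 23): e=[0,114,-6] → ·  [on edge]
  covered (18 px):
    · · · · · · · · · · ·
    · · · · · · · · · · ·
    █ █ █ · · · · · · · ·
    · █ █ █ · · · · · · ·
    · · █ █ █ · · · · · ·
    · · · █ █ · · · · · ·
    · · · · █ █ · · · · ·
    · · · · · █ █ · · · ·
    · · · · · · █ · · · ·
    · · · · · · · █ · · ·
    · · · · · · · · █ · ·
    · · · · · · · · · · ·
T3:
  2·area = 92  (B↔C swapped to make it positive)
  edge (12, 20)→(2, 18): d=(-10,-2) inclusive
  edge (2, 18)→(18, 12): d=(16,-6) inclusive
  edge (18, 12)→(12, 20): d=(-6,8) inclusive
    (8,6)@(17, 13): e=[80,10,2] → █
    (9,6)@(19, 13): e=[84,22,-14] → ·
    (5,7)@(11, 15): e=[48,6,38] → █
    (6,7)@(13, 15): e=[52,18,22] → █
    (7,7)@(15, 15): e=[56,30,6] → █
    (8,7)@(17, 15): e=[60,42,-10] → ·
    (2,8)@(5, 17): e=[16,2,74] → █
    (3,8)@(7, 17): e=[20,14,58] → █
    (4,8)@(9, 17): e=[24,26,42] → █
    (7,8)@(15, 17): e=[36,62,-6] → ·
    (2,9)@(5, 19): e=[-4,34,62] → ·
    (3,9)@(7, 19): e=[0,46,46] → █  [on edge]
    (8,10)@(17, 21): e=[0,138,-46] → ·  [on edge]
  covered (12 px):
    · · · · · · · · · · ·
    · · · · · · · · · · ·
    · · · · · · · · · · ·
    · · · · · · · · · · ·
    · · · · · · · · · · ·
    · · · · · · · · · · ·
    · · · · · · · · █ · ·
    · · · · · █ █ █ · · ·
    · · █ █ █ █ █ · · · ·
    · · · █ █ █ · · · · ·
    · · · · · · · · · · ·
    · · · · · · · · · · ·

Answer: [18,54,36]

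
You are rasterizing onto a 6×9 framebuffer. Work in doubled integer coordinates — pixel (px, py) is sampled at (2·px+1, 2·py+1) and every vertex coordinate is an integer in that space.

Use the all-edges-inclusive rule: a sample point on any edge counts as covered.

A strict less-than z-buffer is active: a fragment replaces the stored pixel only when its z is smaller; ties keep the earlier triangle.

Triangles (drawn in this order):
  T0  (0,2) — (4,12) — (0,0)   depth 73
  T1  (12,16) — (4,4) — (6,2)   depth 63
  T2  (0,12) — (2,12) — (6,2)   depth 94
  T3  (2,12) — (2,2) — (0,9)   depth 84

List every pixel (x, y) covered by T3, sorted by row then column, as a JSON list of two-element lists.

T0:
  2·area = 8  (B↔C swapped to make it positive)
  edge (0, 2)→(0, 0): d=(0,-2) inclusive
  edge (0, 0)→(4, 12): d=(4,12) inclusive
  edge (4, 12)→(0, 2): d=(-4,-10) inclusive
    (0,1)@(1, 3): e=[2,0,6] → X  [on edge]
    (1,1)@(3, 3): e=[6,-24,26] → .
    (0,2)@(1, 5): e=[2,8,-2] → .
    (1,4)@(3, 9): e=[6,0,2] → X  [on edge]
    (2,4)@(5, 9): e=[10,-24,22] → .
    (1,5)@(3, 11): e=[6,8,-6] → .
    (2,7)@(5, 15): e=[10,0,-2] → .  [on edge]
  covered (2 px):
    . . . . . .
    X . . . . .
    . . . . . .
    . . . . . .
    . X . . . .
    . . . . . .
    . . . . . .
    . . . . . .
    . . . . . .
T1:
  2·area = 40
  edge (12, 16)→(4, 4): d=(-8,-12) inclusive
  edge (4, 4)→(6, 2): d=(2,-2) inclusive
  edge (6, 2)→(12, 16): d=(6,14) inclusive
    (3,0)@(7, 1): e=[60,0,-20] → .  [on edge]
    (2,1)@(5, 3): e=[20,0,20] → X  [on edge]
    (3,1)@(7, 3): e=[44,4,-8] → .
    (1,2)@(3, 5): e=[-20,0,60] → .  [on edge]
    (2,2)@(5, 5): e=[4,4,32] → X
    (3,2)@(7, 5): e=[28,8,4] → X
    (4,2)@(9, 5): e=[52,12,-24] → .
    (0,3)@(1, 7): e=[-60,0,100] → .  [on edge]
    (2,3)@(5, 7): e=[-12,8,44] → .
    (3,3)@(7, 7): e=[12,12,16] → X
    (4,3)@(9, 7): e=[36,16,-12] → .
    (3,4)@(7, 9): e=[-4,16,28] → .
    (4,4)@(9, 9): e=[20,20,0] → X  [on edge]
  covered (6 px):
    . . . . . .
    . . X . . .
    . . X X . .
    . . . X . .
    . . . . X .
    . . . . X .
    . . . . . .
    . . . . . .
    . . . . . .
T2:
  2·area = 20  (B↔C swapped to make it positive)
  edge (0, 12)→(6, 2): d=(6,-10) inclusive
  edge (6, 2)→(2, 12): d=(-4,10) inclusive
  edge (2, 12)→(0, 12): d=(-2,0) inclusive
    (1,3)@(3, 7): e=[0,10,10] → X  [on edge]
    (2,3)@(5, 7): e=[20,-10,10] → .
    (1,4)@(3, 9): e=[12,2,6] → X
    (2,4)@(5, 9): e=[32,-18,6] → .
    (0,5)@(1, 11): e=[4,14,2] → X
    (1,5)@(3, 11): e=[24,-6,2] → .
    (0,6)@(1, 13): e=[16,6,-2] → .
  covered (3 px):
    . . . . . .
    . . . . . .
    . . . . . .
    . X . . . .
    . X . . . .
    X . . . . .
    . . . . . .
    . . . . . .
    . . . . . .
T3:
  2·area = 20  (B↔C swapped to make it positive)
  edge (2, 12)→(0, 9): d=(-2,-3) inclusive
  edge (0, 9)→(2, 2): d=(2,-7) inclusive
  edge (2, 2)→(2, 12): d=(0,10) inclusive
    (0,3)@(1, 7): e=[7,3,10] → X
    (1,3)@(3, 7): e=[13,17,-10] → .
    (0,4)@(1, 9): e=[3,7,10] → X
    (1,4)@(3, 9): e=[9,21,-10] → .
    (0,5)@(1, 11): e=[-1,11,10] → .
  covered (2 px):
    . . . . . .
    . . . . . .
    . . . . . .
    X . . . . .
    X . . . . .
    . . . . . .
    . . . . . .
    . . . . . .
    . . . . . .

Final: [[0,3],[0,4]]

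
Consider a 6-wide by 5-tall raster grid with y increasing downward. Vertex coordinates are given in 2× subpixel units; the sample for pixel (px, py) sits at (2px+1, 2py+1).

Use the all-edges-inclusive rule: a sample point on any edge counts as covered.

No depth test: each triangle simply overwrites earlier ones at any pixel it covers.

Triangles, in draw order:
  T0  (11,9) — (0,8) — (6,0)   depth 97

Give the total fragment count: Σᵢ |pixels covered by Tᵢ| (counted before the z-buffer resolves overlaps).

T0:
  2·area = 94
  edge (11, 9)→(0, 8): d=(-11,-1) inclusive
  edge (0, 8)→(6, 0): d=(6,-8) inclusive
  edge (6, 0)→(11, 9): d=(5,9) inclusive
    (2,1)@(5, 3): e=[60,10,24] → █
    (3,1)@(7, 3): e=[62,26,6] → █
    (4,1)@(9, 3): e=[64,42,-12] → ·
    (1,2)@(3, 5): e=[36,6,52] → █
    (4,2)@(9, 5): e=[42,54,-2] → ·
    (0,3)@(1, 7): e=[12,2,80] → █
    (4,3)@(9, 7): e=[20,66,8] → █
    (5,3)@(11, 7): e=[22,82,-10] → ·
    (0,4)@(1, 9): e=[-10,14,90] → ·
    (1,4)@(3, 9): e=[-8,30,72] → ·
    (2,4)@(5, 9): e=[-6,46,54] → ·
    (3,4)@(7, 9): e=[-4,62,36] → ·
    (5,4)@(11, 9): e=[0,94,0] → █  [on edge]
  covered (11 px):
    · · · · · ·
    · · █ █ · ·
    · █ █ █ · ·
    █ █ █ █ █ ·
    · · · · · █

Final: 11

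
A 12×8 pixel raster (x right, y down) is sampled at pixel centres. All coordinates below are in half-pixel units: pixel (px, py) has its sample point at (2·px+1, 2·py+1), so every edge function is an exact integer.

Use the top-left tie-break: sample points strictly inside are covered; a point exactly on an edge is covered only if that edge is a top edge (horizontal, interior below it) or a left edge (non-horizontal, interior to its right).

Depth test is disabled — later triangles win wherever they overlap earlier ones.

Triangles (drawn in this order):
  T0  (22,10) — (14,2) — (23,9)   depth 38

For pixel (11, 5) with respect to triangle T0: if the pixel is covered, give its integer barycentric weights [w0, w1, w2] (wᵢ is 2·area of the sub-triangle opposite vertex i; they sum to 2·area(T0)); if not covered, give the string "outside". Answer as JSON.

T0:
  2·area = 16
  edge (22, 10)→(14, 2): d=(-8,-8) top-left  bias=+0
  edge (14, 2)→(23, 9): d=(9,7) right/bottom  bias=-1
  edge (23, 9)→(22, 10): d=(-1,1) right/bottom  bias=-1
    (6,0)@(13, 1): e=[0,-2,18] → .  [on edge]
    (7,1)@(15, 3): e=[0,2,14] → X  [on edge]
    (8,1)@(17, 3): e=[16,-12,12] → .
    (7,2)@(15, 5): e=[-16,20,12] → .
    (8,2)@(17, 5): e=[0,6,10] → X  [on edge]
    (9,2)@(19, 5): e=[16,-8,8] → .
    (8,3)@(17, 7): e=[-16,24,8] → .
    (9,3)@(19, 7): e=[0,10,6] → X  [on edge]
    (10,3)@(21, 7): e=[16,-4,4] → .
    (9,4)@(19, 9): e=[-16,28,4] → .
    (10,4)@(21, 9): e=[0,14,2] → X  [on edge]
    (11,4)@(23, 9): e=[16,0,0] → .  [on edge]
    (10,5)@(21, 11): e=[-16,32,0] → .  [on edge]
    (11,5)@(23, 11): e=[0,18,-2] → .  [on edge]
    (9,6)@(19, 13): e=[-48,64,0] → .  [on edge]
    (8,7)@(17, 15): e=[-80,96,0] → .  [on edge]
  covered (4 px):
    . . . . . . . . . . . .
    . . . . . . . X . . . .
    . . . . . . . . X . . .
    . . . . . . . . . X . .
    . . . . . . . . . . X .
    . . . . . . . . . . . .
    . . . . . . . . . . . .
    . . . . . . . . . . . .

Answer: "outside"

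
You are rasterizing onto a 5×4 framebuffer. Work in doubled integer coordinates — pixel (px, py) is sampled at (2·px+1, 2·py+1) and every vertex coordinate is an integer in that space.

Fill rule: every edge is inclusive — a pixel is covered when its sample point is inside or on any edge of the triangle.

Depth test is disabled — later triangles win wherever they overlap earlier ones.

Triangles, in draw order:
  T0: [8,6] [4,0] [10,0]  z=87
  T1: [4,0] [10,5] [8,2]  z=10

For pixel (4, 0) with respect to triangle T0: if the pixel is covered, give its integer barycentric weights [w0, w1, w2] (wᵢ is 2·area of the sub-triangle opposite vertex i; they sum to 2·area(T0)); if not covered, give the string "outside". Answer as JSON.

T0:
  2·area = 36
  edge (8, 6)→(4, 0): d=(-4,-6) inclusive
  edge (4, 0)→(10, 0): d=(6,0) inclusive
  edge (10, 0)→(8, 6): d=(-2,6) inclusive
    (2,0)@(5, 1): e=[2,6,28] → █
    (3,0)@(7, 1): e=[14,6,16] → █
    (4,0)@(9, 1): e=[26,6,4] → █
    (2,1)@(5, 3): e=[-6,18,24] → ·
    (3,1)@(7, 3): e=[6,18,12] → █
    (4,1)@(9, 3): e=[18,18,0] → █  [on edge]
    (3,2)@(7, 5): e=[-2,30,8] → ·
    (4,2)@(9, 5): e=[10,30,-4] → ·
  covered (5 px):
    · · █ █ █
    · · · █ █
    · · · · ·
    · · · · ·
T1:
  2·area = 8  (B↔C swapped to make it positive)
  edge (4, 0)→(8, 2): d=(4,2) inclusive
  edge (8, 2)→(10, 5): d=(2,3) inclusive
  edge (10, 5)→(4, 0): d=(-6,-5) inclusive
  covered (0 px):
    · · · · ·
    · · · · ·
    · · · · ·
    · · · · ·

Answer: [6,4,26]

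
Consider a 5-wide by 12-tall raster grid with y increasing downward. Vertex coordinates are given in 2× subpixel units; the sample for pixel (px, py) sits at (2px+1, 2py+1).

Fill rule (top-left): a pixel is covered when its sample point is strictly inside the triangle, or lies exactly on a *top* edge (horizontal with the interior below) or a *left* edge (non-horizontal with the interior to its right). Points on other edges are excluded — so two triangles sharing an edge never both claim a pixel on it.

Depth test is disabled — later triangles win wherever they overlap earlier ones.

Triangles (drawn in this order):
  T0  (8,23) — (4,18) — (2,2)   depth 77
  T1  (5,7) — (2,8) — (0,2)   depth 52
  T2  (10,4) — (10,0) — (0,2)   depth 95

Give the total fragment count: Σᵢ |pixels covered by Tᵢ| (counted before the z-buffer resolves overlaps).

T0:
  2·area = 54
  edge (8, 23)→(4, 18): d=(-4,-5) top-left  bias=+0
  edge (4, 18)→(2, 2): d=(-2,-16) top-left  bias=+0
  edge (2, 2)→(8, 23): d=(6,21) right/bottom  bias=-1
    (1,3)@(3, 7): e=[39,6,9] → █
    (2,3)@(5, 7): e=[49,38,-33] → ·
    (1,4)@(3, 9): e=[31,2,21] → █
    (2,4)@(5, 9): e=[41,34,-21] → ·
    (1,5)@(3, 11): e=[23,-2,33] → ·
    (2,6)@(5, 13): e=[25,26,3] → █
    (3,6)@(7, 13): e=[35,58,-39] → ·
    (2,7)@(5, 15): e=[17,22,15] → █
    (3,7)@(7, 15): e=[27,54,-27] → ·
    (2,8)@(5, 17): e=[9,18,27] → █
    (3,8)@(7, 17): e=[19,50,-15] → ·
    (2,9)@(5, 19): e=[1,14,39] → █
  covered (7 px):
    · · · · ·
    · · · · ·
    · · · · ·
    · █ · · ·
    · █ · · ·
    · · · · ·
    · · █ · ·
    · · █ · ·
    · · █ · ·
    · · █ · ·
    · · · █ ·
    · · · · ·
T1:
  2·area = 20
  edge (5, 7)→(2, 8): d=(-3,1) right/bottom  bias=-1
  edge (2, 8)→(0, 2): d=(-2,-6) top-left  bias=+0
  edge (0, 2)→(5, 7): d=(5,5) right/bottom  bias=-1
    (0,1)@(1, 3): e=[16,4,0] → ·  [on edge]
    (0,2)@(1, 5): e=[10,0,10] → █  [on edge]
    (1,2)@(3, 5): e=[8,12,0] → ·  [on edge]
    (0,3)@(1, 7): e=[4,-4,20] → ·
    (1,3)@(3, 7): e=[2,8,10] → █
    (2,3)@(5, 7): e=[0,20,0] → ·  [on edge]
    (1,4)@(3, 9): e=[-4,4,20] → ·
    (3,4)@(7, 9): e=[-8,28,0] → ·  [on edge]
    (1,5)@(3, 11): e=[-10,0,30] → ·  [on edge]
    (4,5)@(9, 11): e=[-16,36,0] → ·  [on edge]
    (2,8)@(5, 17): e=[-30,0,50] → ·  [on edge]
    (3,11)@(7, 23): e=[-50,0,70] → ·  [on edge]
  covered (2 px):
    · · · · ·
    · · · · ·
    █ · · · ·
    · █ · · ·
    · · · · ·
    · · · · ·
    · · · · ·
    · · · · ·
    · · · · ·
    · · · · ·
    · · · · ·
    · · · · ·
T2:
  2·area = 40  (B↔C swapped to make it positive)
  edge (10, 4)→(0, 2): d=(-10,-2) top-left  bias=+0
  edge (0, 2)→(10, 0): d=(10,-2) top-left  bias=+0
  edge (10, 0)→(10, 4): d=(0,4) right/bottom  bias=-1
    (2,0)@(5, 1): e=[20,0,20] → █  [on edge]
    (3,0)@(7, 1): e=[24,4,12] → █
    (4,0)@(9, 1): e=[28,8,4] → █
    (2,1)@(5, 3): e=[0,20,20] → █  [on edge]
    (2,2)@(5, 5): e=[-20,40,20] → ·
    (3,2)@(7, 5): e=[-16,44,12] → ·
    (4,2)@(9, 5): e=[-12,48,4] → ·
  covered (6 px):
    · · █ █ █
    · · █ █ █
    · · · · ·
    · · · · ·
    · · · · ·
    · · · · ·
    · · · · ·
    · · · · ·
    · · · · ·
    · · · · ·
    · · · · ·
    · · · · ·

Final: 15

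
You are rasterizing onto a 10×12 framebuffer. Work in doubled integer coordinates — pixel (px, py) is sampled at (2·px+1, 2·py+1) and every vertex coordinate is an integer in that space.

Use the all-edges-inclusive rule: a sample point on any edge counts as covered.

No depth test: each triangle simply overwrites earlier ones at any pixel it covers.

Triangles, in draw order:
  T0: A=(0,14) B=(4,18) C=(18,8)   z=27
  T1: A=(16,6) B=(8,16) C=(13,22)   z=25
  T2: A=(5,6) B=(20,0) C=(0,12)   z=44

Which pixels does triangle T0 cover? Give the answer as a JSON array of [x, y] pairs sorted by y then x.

T0:
  2·area = 96  (B↔C swapped to make it positive)
  edge (0, 14)→(18, 8): d=(18,-6) inclusive
  edge (18, 8)→(4, 18): d=(-14,10) inclusive
  edge (4, 18)→(0, 14): d=(-4,-4) inclusive
    (7,4)@(15, 9): e=[0,16,80] → █  [on edge]
    (8,4)@(17, 9): e=[12,-4,88] → ·
    (4,5)@(9, 11): e=[0,48,48] → █  [on edge]
    (5,5)@(11, 11): e=[12,28,56] → █
    (6,5)@(13, 11): e=[24,8,64] → █
    (7,5)@(15, 11): e=[36,-12,72] → ·
    (1,6)@(3, 13): e=[0,80,16] → █  [on edge]
    (2,6)@(5, 13): e=[12,60,24] → █
    (3,6)@(7, 13): e=[24,40,32] → █
    (5,6)@(11, 13): e=[48,0,48] → █  [on edge]
    (6,6)@(13, 13): e=[60,-20,56] → ·
    (0,7)@(1, 15): e=[24,72,0] → █  [on edge]
    (1,8)@(3, 17): e=[72,24,0] → █  [on edge]
    (2,9)@(5, 19): e=[120,-24,0] → ·  [on edge]
    (3,10)@(7, 21): e=[168,-72,0] → ·  [on edge]
    (4,11)@(9, 23): e=[216,-120,0] → ·  [on edge]
  covered (15 px):
    · · · · · · · · · ·
    · · · · · · · · · ·
    · · · · · · · · · ·
    · · · · · · · · · ·
    · · · · · · · █ · ·
    · · · · █ █ █ · · ·
    · █ █ █ █ █ · · · ·
    █ █ █ █ · · · · · ·
    · █ █ · · · · · · ·
    · · · · · · · · · ·
    · · · · · · · · · ·
    · · · · · · · · · ·
T1:
  2·area = 98  (B↔C swapped to make it positive)
  edge (16, 6)→(13, 22): d=(-3,16) inclusive
  edge (13, 22)→(8, 16): d=(-5,-6) inclusive
  edge (8, 16)→(16, 6): d=(8,-10) inclusive
    (7,4)@(15, 9): e=[7,77,14] → █
    (8,4)@(17, 9): e=[-25,89,34] → ·
    (6,5)@(13, 11): e=[33,55,10] → █
    (8,5)@(17, 11): e=[-31,79,50] → ·
    (5,6)@(11, 13): e=[59,33,6] → █
    (7,6)@(15, 13): e=[-5,57,46] → ·
    (4,7)@(9, 15): e=[85,11,2] → █
    (7,7)@(15, 15): e=[-11,47,62] → ·
    (4,8)@(9, 17): e=[79,1,18] → █
    (7,8)@(15, 17): e=[-17,37,78] → ·
    (4,9)@(9, 19): e=[73,-9,34] → ·
    (5,9)@(11, 19): e=[41,3,54] → █
  covered (14 px):
    · · · · · · · · · ·
    · · · · · · · · · ·
    · · · · · · · · · ·
    · · · · · · · · · ·
    · · · · · · · █ · ·
    · · · · · · █ █ · ·
    · · · · · █ █ · · ·
    · · · · █ █ █ · · ·
    · · · · █ █ █ · · ·
    · · · · · █ █ · · ·
    · · · · · · █ · · ·
    · · · · · · · · · ·
T2:
  2·area = 60
  edge (5, 6)→(20, 0): d=(15,-6) inclusive
  edge (20, 0)→(0, 12): d=(-20,12) inclusive
  edge (0, 12)→(5, 6): d=(5,-6) inclusive
    (6,1)@(13, 3): e=[3,24,33] → █
    (7,1)@(15, 3): e=[15,0,45] → █  [on edge]
    (8,1)@(17, 3): e=[27,-24,57] → ·
    (4,2)@(9, 5): e=[9,32,19] → █
    (5,2)@(11, 5): e=[21,8,31] → █
    (6,2)@(13, 5): e=[33,-16,43] → ·
    (7,2)@(15, 5): e=[45,-40,55] → ·
    (2,3)@(5, 7): e=[15,40,5] → █
    (3,3)@(7, 7): e=[27,16,17] → █
    (4,3)@(9, 7): e=[39,-8,29] → ·
    (5,3)@(11, 7): e=[51,-32,41] → ·
    (1,4)@(3, 9): e=[33,24,3] → █
    (2,4)@(5, 9): e=[45,0,15] → █  [on edge]
  covered (9 px):
    · · · · · · · · · ·
    · · · · · · █ █ · ·
    · · · · █ █ · · · ·
    · · █ █ · · · · · ·
    · █ █ · · · · · · ·
    █ · · · · · · · · ·
    · · · · · · · · · ·
    · · · · · · · · · ·
    · · · · · · · · · ·
    · · · · · · · · · ·
    · · · · · · · · · ·
    · · · · · · · · · ·

Final: [[7,4],[4,5],[5,5],[6,5],[1,6],[2,6],[3,6],[4,6],[5,6],[0,7],[1,7],[2,7],[3,7],[1,8],[2,8]]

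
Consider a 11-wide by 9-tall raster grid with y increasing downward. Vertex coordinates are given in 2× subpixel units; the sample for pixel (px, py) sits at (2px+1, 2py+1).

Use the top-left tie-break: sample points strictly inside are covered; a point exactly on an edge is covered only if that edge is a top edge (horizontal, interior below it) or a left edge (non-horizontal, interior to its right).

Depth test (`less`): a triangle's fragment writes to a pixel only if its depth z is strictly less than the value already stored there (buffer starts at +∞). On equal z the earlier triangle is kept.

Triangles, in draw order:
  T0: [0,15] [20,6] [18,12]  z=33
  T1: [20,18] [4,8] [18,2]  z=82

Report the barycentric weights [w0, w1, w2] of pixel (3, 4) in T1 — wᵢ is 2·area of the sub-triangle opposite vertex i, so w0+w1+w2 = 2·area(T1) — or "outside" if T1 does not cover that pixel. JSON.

T0:
  2·area = 102
  edge (0, 15)→(20, 6): d=(20,-9) top-left  bias=+0
  edge (20, 6)→(18, 12): d=(-2,6) right/bottom  bias=-1
  edge (18, 12)→(0, 15): d=(-18,3) right/bottom  bias=-1
    (10,1)@(21, 3): e=[-51,0,153] → ·  [on edge]
    (9,3)@(19, 7): e=[11,4,87] → #
    (10,3)@(21, 7): e=[29,-8,81] → ·
    (7,4)@(15, 9): e=[15,24,63] → #
    (8,4)@(17, 9): e=[33,12,57] → #
    (9,4)@(19, 9): e=[51,0,51] → ·  [on edge]
    (4,5)@(9, 11): e=[1,56,45] → #
    (5,5)@(11, 11): e=[19,44,39] → #
    (6,5)@(13, 11): e=[37,32,33] → #
    (9,5)@(19, 11): e=[91,-4,15] → ·
    (2,6)@(5, 13): e=[5,76,21] → #
    (3,6)@(7, 13): e=[23,64,15] → #
    (8,7)@(17, 15): e=[153,0,-51] → ·  [on edge]
  covered (12 px):
    · · · · · · · · · · ·
    · · · · · · · · · · ·
    · · · · · · · · · · ·
    · · · · · · · · · # ·
    · · · · · · · # # · ·
    · · · · # # # # # · ·
    · · # # # # · · · · ·
    · · · · · · · · · · ·
    · · · · · · · · · · ·
T1:
  2·area = 236
  edge (20, 18)→(4, 8): d=(-16,-10) top-left  bias=+0
  edge (4, 8)→(18, 2): d=(14,-6) top-left  bias=+0
  edge (18, 2)→(20, 18): d=(2,16) right/bottom  bias=-1
    (8,1)@(17, 3): e=[210,8,18] → #
    (9,1)@(19, 3): e=[230,20,-14] → ·
    (5,2)@(11, 5): e=[118,0,118] → #  [on edge]
    (6,2)@(13, 5): e=[138,12,86] → #
    (7,2)@(15, 5): e=[158,24,54] → #
    (9,2)@(19, 5): e=[198,48,-10] → ·
    (3,3)@(7, 7): e=[46,4,186] → #
    (4,3)@(9, 7): e=[66,16,154] → #
    (9,3)@(19, 7): e=[166,76,-6] → ·
    (3,4)@(7, 9): e=[14,32,190] → #
    (9,4)@(19, 9): e=[134,104,-2] → ·
    (3,5)@(7, 11): e=[-18,60,194] → ·
  covered (30 px):
    · · · · · · · · · · ·
    · · · · · · · · # · ·
    · · · · · # # # # · ·
    · · · # # # # # # · ·
    · · · # # # # # # · ·
    · · · · # # # # # # ·
    · · · · · · # # # # ·
    · · · · · · · · # # ·
    · · · · · · · · · # ·

Answer: [32,190,14]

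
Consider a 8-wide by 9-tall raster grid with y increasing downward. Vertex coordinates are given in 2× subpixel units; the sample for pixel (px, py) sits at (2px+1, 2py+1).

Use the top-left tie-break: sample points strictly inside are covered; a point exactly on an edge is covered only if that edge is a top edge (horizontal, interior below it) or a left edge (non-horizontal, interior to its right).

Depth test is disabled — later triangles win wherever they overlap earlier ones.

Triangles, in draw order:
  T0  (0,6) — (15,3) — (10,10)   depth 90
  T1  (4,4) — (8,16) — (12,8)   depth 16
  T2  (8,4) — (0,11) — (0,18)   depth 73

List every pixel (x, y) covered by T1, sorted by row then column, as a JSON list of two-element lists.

T0:
  2·area = 90
  edge (0, 6)→(15, 3): d=(15,-3) top-left  bias=+0
  edge (15, 3)→(10, 10): d=(-5,7) right/bottom  bias=-1
  edge (10, 10)→(0, 6): d=(-10,-4) top-left  bias=+0
    (7,1)@(15, 3): e=[0,0,90] → ·  [on edge]
    (2,2)@(5, 5): e=[0,60,30] → █  [on edge]
    (3,2)@(7, 5): e=[6,46,38] → █
    (4,2)@(9, 5): e=[12,32,46] → █
    (5,2)@(11, 5): e=[18,18,54] → █
    (6,2)@(13, 5): e=[24,4,62] → █
    (7,2)@(15, 5): e=[30,-10,70] → ·
    (1,3)@(3, 7): e=[24,64,2] → █
    (6,3)@(13, 7): e=[54,-6,42] → ·
    (1,4)@(3, 9): e=[54,54,-18] → ·
    (2,4)@(5, 9): e=[60,40,-10] → ·
    (3,4)@(7, 9): e=[66,26,-2] → ·
    (2,8)@(5, 17): e=[180,0,-90] → ·  [on edge]
  covered (11 px):
    · · · · · · · ·
    · · · · · · · ·
    · · █ █ █ █ █ ·
    · █ █ █ █ █ · ·
    · · · · █ · · ·
    · · · · · · · ·
    · · · · · · · ·
    · · · · · · · ·
    · · · · · · · ·
T1:
  2·area = 80  (B↔C swapped to make it positive)
  edge (4, 4)→(12, 8): d=(8,4) right/bottom  bias=-1
  edge (12, 8)→(8, 16): d=(-4,8) right/bottom  bias=-1
  edge (8, 16)→(4, 4): d=(-4,-12) top-left  bias=+0
    (1,0)@(3, 1): e=[-20,100,0] → ·  [on edge]
    (2,2)@(5, 5): e=[4,68,8] → █
    (3,2)@(7, 5): e=[-4,52,32] → ·
    (2,3)@(5, 7): e=[20,60,0] → █  [on edge]
    (3,3)@(7, 7): e=[12,44,24] → █
    (4,3)@(9, 7): e=[4,28,48] → █
    (5,3)@(11, 7): e=[-4,12,72] → ·
    (2,4)@(5, 9): e=[36,52,-8] → ·
    (3,4)@(7, 9): e=[28,36,16] → █
    (5,4)@(11, 9): e=[12,4,64] → █
    (6,4)@(13, 9): e=[4,-12,88] → ·
    (3,5)@(7, 11): e=[44,28,8] → █
    (3,6)@(7, 13): e=[60,20,0] → █  [on edge]
  covered (11 px):
    · · · · · · · ·
    · · · · · · · ·
    · · █ · · · · ·
    · · █ █ █ · · ·
    · · · █ █ █ · ·
    · · · █ █ · · ·
    · · · █ █ · · ·
    · · · · · · · ·
    · · · · · · · ·
T2:
  2·area = 56  (B↔C swapped to make it positive)
  edge (8, 4)→(0, 18): d=(-8,14) right/bottom  bias=-1
  edge (0, 18)→(0, 11): d=(0,-7) top-left  bias=+0
  edge (0, 11)→(8, 4): d=(8,-7) top-left  bias=+0
    (3,2)@(7, 5): e=[6,49,1] → █
    (4,2)@(9, 5): e=[-22,63,15] → ·
    (2,3)@(5, 7): e=[18,35,3] → █
    (3,3)@(7, 7): e=[-10,49,17] → ·
    (1,4)@(3, 9): e=[30,21,5] → █
    (3,4)@(7, 9): e=[-26,49,33] → ·
    (0,5)@(1, 11): e=[42,7,7] → █
    (2,5)@(5, 11): e=[-14,35,35] → ·
    (0,6)@(1, 13): e=[26,7,23] → █
    (1,6)@(3, 13): e=[-2,21,37] → ·
    (0,7)@(1, 15): e=[10,7,39] → █
    (1,7)@(3, 15): e=[-18,21,53] → ·
  covered (8 px):
    · · · · · · · ·
    · · · · · · · ·
    · · · █ · · · ·
    · · █ · · · · ·
    · █ █ · · · · ·
    █ █ · · · · · ·
    █ · · · · · · ·
    █ · · · · · · ·
    · · · · · · · ·

Answer: [[2,2],[2,3],[3,3],[4,3],[3,4],[4,4],[5,4],[3,5],[4,5],[3,6],[4,6]]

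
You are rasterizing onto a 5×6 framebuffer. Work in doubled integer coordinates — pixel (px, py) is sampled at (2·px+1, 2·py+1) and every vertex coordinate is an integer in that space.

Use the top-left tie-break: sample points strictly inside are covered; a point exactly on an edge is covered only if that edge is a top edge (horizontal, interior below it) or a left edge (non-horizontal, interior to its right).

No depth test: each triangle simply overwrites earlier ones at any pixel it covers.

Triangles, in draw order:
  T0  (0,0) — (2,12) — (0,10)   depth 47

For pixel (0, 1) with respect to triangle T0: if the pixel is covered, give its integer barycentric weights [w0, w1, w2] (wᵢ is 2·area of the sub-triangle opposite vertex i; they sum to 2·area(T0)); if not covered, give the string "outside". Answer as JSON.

T0:
  2·area = 20
  edge (0, 0)→(2, 12): d=(2,12) right/bottom  bias=-1
  edge (2, 12)→(0, 10): d=(-2,-2) top-left  bias=+0
  edge (0, 10)→(0, 0): d=(0,-10) top-left  bias=+0
    (0,3)@(1, 7): e=[2,8,10] → X
    (1,3)@(3, 7): e=[-22,12,30] → .
    (0,4)@(1, 9): e=[6,4,10] → X
    (1,4)@(3, 9): e=[-18,8,30] → .
    (0,5)@(1, 11): e=[10,0,10] → X  [on edge]
    (1,5)@(3, 11): e=[-14,4,30] → .
  covered (3 px):
    . . . . .
    . . . . .
    . . . . .
    X . . . .
    X . . . .
    X . . . .

Answer: "outside"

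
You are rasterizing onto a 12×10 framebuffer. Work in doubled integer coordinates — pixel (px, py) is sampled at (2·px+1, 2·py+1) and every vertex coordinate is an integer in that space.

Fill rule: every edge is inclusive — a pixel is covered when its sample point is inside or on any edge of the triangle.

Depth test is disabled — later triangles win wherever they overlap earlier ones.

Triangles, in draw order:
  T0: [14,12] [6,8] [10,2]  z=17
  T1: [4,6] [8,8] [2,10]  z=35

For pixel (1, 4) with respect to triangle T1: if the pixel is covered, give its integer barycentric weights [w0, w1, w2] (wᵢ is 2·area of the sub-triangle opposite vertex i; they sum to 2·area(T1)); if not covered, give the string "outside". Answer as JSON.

T0:
  2·area = 64
  edge (14, 12)→(6, 8): d=(-8,-4) inclusive
  edge (6, 8)→(10, 2): d=(4,-6) inclusive
  edge (10, 2)→(14, 12): d=(4,10) inclusive
    (4,2)@(9, 5): e=[36,6,22] → █
    (5,2)@(11, 5): e=[44,18,2] → █
    (6,2)@(13, 5): e=[52,30,-18] → ·
    (3,3)@(7, 7): e=[12,2,50] → █
    (6,3)@(13, 7): e=[36,38,-10] → ·
    (3,4)@(7, 9): e=[-4,10,58] → ·
    (4,4)@(9, 9): e=[4,22,38] → █
    (6,4)@(13, 9): e=[20,46,-2] → ·
    (4,5)@(9, 11): e=[-12,30,46] → ·
    (5,5)@(11, 11): e=[-4,42,26] → ·
    (6,5)@(13, 11): e=[4,54,6] → █
    (7,5)@(15, 11): e=[12,66,-14] → ·
  covered (8 px):
    · · · · · · · · · · · ·
    · · · · · · · · · · · ·
    · · · · █ █ · · · · · ·
    · · · █ █ █ · · · · · ·
    · · · · █ █ · · · · · ·
    · · · · · · █ · · · · ·
    · · · · · · · · · · · ·
    · · · · · · · · · · · ·
    · · · · · · · · · · · ·
    · · · · · · · · · · · ·
T1:
  2·area = 20
  edge (4, 6)→(8, 8): d=(4,2) inclusive
  edge (8, 8)→(2, 10): d=(-6,2) inclusive
  edge (2, 10)→(4, 6): d=(2,-4) inclusive
    (11,1)@(23, 3): e=[-50,0,70] → ·  [on edge]
    (8,2)@(17, 5): e=[-30,0,50] → ·  [on edge]
    (2,3)@(5, 7): e=[2,12,6] → █
    (3,3)@(7, 7): e=[-2,8,14] → ·
    (5,3)@(11, 7): e=[-10,0,30] → ·  [on edge]
    (1,4)@(3, 9): e=[14,4,2] → █
    (2,4)@(5, 9): e=[10,0,10] → █  [on edge]
    (3,4)@(7, 9): e=[6,-4,18] → ·
    (1,5)@(3, 11): e=[22,-8,6] → ·
    (2,5)@(5, 11): e=[18,-12,14] → ·
  covered (3 px):
    · · · · · · · · · · · ·
    · · · · · · · · · · · ·
    · · · · · · · · · · · ·
    · · █ · · · · · · · · ·
    · █ █ · · · · · · · · ·
    · · · · · · · · · · · ·
    · · · · · · · · · · · ·
    · · · · · · · · · · · ·
    · · · · · · · · · · · ·
    · · · · · · · · · · · ·

Answer: [4,2,14]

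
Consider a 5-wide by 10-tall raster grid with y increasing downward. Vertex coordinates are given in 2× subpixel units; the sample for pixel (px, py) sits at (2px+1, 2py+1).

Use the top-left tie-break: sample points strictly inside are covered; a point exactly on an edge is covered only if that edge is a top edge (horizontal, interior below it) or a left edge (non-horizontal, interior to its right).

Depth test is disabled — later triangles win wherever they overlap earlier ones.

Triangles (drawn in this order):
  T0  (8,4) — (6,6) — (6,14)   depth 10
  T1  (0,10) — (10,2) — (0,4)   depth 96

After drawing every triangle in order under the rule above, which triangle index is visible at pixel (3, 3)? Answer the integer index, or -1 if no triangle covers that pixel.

T0:
  2·area = 16  (B↔C swapped to make it positive)
  edge (8, 4)→(6, 14): d=(-2,10) right/bottom  bias=-1
  edge (6, 14)→(6, 6): d=(0,-8) top-left  bias=+0
  edge (6, 6)→(8, 4): d=(2,-2) top-left  bias=+0
    (4,1)@(9, 3): e=[-8,24,0] → ·  [on edge]
    (3,2)@(7, 5): e=[8,8,0] → #  [on edge]
    (4,2)@(9, 5): e=[-12,24,4] → ·
    (2,3)@(5, 7): e=[24,-8,0] → ·  [on edge]
    (3,3)@(7, 7): e=[4,8,4] → #
    (4,3)@(9, 7): e=[-16,24,8] → ·
    (1,4)@(3, 9): e=[40,-24,0] → ·  [on edge]
    (3,4)@(7, 9): e=[0,8,8] → ·  [on edge]
    (0,5)@(1, 11): e=[56,-40,0] → ·  [on edge]
    (2,9)@(5, 19): e=[0,-8,24] → ·  [on edge]
  covered (2 px):
    · · · · ·
    · · · · ·
    · · · # ·
    · · · # ·
    · · · · ·
    · · · · ·
    · · · · ·
    · · · · ·
    · · · · ·
    · · · · ·
T1:
  2·area = 60  (B↔C swapped to make it positive)
  edge (0, 10)→(0, 4): d=(0,-6) top-left  bias=+0
  edge (0, 4)→(10, 2): d=(10,-2) top-left  bias=+0
  edge (10, 2)→(0, 10): d=(-10,8) right/bottom  bias=-1
    (2,1)@(5, 3): e=[30,0,30] → #  [on edge]
    (3,1)@(7, 3): e=[42,4,14] → #
    (4,1)@(9, 3): e=[54,8,-2] → ·
    (0,2)@(1, 5): e=[6,12,42] → #
    (1,2)@(3, 5): e=[18,16,26] → #
    (3,2)@(7, 5): e=[42,24,-6] → ·
    (0,3)@(1, 7): e=[6,32,22] → #
    (2,3)@(5, 7): e=[30,40,-10] → ·
    (0,4)@(1, 9): e=[6,52,2] → #
    (1,4)@(3, 9): e=[18,56,-14] → ·
    (0,5)@(1, 11): e=[6,72,-18] → ·
  covered (8 px):
    · · · · ·
    · · # # ·
    # # # · ·
    # # · · ·
    # · · · ·
    · · · · ·
    · · · · ·
    · · · · ·
    · · · · ·
    · · · · ·

Z-buffer (winner per pixel, '.' = empty):
  . . . . .
  . . 1 1 .
  1 1 1 0 .
  1 1 . 0 .
  1 . . . .
  . . . . .
  . . . . .
  . . . . .
  . . . . .
  . . . . .

Result: 0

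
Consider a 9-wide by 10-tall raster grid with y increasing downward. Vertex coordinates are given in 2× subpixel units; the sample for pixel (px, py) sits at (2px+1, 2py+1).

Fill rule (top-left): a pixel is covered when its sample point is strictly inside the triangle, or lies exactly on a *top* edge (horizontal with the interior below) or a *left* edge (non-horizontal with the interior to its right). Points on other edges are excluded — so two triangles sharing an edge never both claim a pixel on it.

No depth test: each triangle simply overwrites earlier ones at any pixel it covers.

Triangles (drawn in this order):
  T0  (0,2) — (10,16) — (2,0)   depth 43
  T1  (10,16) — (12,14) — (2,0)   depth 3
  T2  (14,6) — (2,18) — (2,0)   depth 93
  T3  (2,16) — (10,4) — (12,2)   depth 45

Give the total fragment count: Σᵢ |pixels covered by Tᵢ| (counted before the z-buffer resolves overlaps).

T0:
  2·area = 48  (B↔C swapped to make it positive)
  edge (0, 2)→(2, 0): d=(2,-2) top-left  bias=+0
  edge (2, 0)→(10, 16): d=(8,16) right/bottom  bias=-1
  edge (10, 16)→(0, 2): d=(-10,-14) top-left  bias=+0
    (0,0)@(1, 1): e=[0,24,24] → X  [on edge]
    (1,0)@(3, 1): e=[4,-8,52] → .
    (0,1)@(1, 3): e=[4,40,4] → X
    (1,1)@(3, 3): e=[8,8,32] → X
    (2,1)@(5, 3): e=[12,-24,60] → .
    (0,2)@(1, 5): e=[8,56,-16] → .
    (1,2)@(3, 5): e=[12,24,12] → X
    (2,2)@(5, 5): e=[16,-8,40] → .
    (1,3)@(3, 7): e=[16,40,-8] → .
    (2,3)@(5, 7): e=[20,8,20] → X
    (3,3)@(7, 7): e=[24,-24,48] → .
    (2,4)@(5, 9): e=[24,24,0] → X  [on edge]
  covered (7 px):
    X . . . . . . . .
    X X . . . . . . .
    . X . . . . . . .
    . . X . . . . . .
    . . X . . . . . .
    . . . X . . . . .
    . . . . . . . . .
    . . . . . . . . .
    . . . . . . . . .
    . . . . . . . . .
T1:
  2·area = 48  (B↔C swapped to make it positive)
  edge (10, 16)→(2, 0): d=(-8,-16) top-left  bias=+0
  edge (2, 0)→(12, 14): d=(10,14) right/bottom  bias=-1
  edge (12, 14)→(10, 16): d=(-2,2) right/bottom  bias=-1
    (2,2)@(5, 5): e=[8,8,32] → X
    (3,2)@(7, 5): e=[40,-20,28] → .
    (2,3)@(5, 7): e=[-8,28,28] → .
    (3,3)@(7, 7): e=[24,0,24] → .  [on edge]
    (3,4)@(7, 9): e=[8,20,20] → X
    (4,4)@(9, 9): e=[40,-8,16] → .
    (8,4)@(17, 9): e=[168,-120,0] → .  [on edge]
    (3,5)@(7, 11): e=[-8,40,16] → .
    (4,5)@(9, 11): e=[24,12,12] → X
    (5,5)@(11, 11): e=[56,-16,8] → .
    (7,5)@(15, 11): e=[120,-72,0] → .  [on edge]
    (4,6)@(9, 13): e=[8,32,8] → X
    (6,6)@(13, 13): e=[72,-24,0] → .  [on edge]
    (5,7)@(11, 15): e=[24,24,0] → .  [on edge]
    (4,8)@(9, 17): e=[-24,72,0] → .  [on edge]
    (3,9)@(7, 19): e=[-72,120,0] → .  [on edge]
  covered (5 px):
    . . . . . . . . .
    . . . . . . . . .
    . . X . . . . . .
    . . . . . . . . .
    . . . X . . . . .
    . . . . X . . . .
    . . . . X X . . .
    . . . . . . . . .
    . . . . . . . . .
    . . . . . . . . .
T2:
  2·area = 216
  edge (14, 6)→(2, 18): d=(-12,12) right/bottom  bias=-1
  edge (2, 18)→(2, 0): d=(0,-18) top-left  bias=+0
  edge (2, 0)→(14, 6): d=(12,6) right/bottom  bias=-1
    (1,0)@(3, 1): e=[192,18,6] → X
    (2,0)@(5, 1): e=[168,54,-6] → .
    (1,1)@(3, 3): e=[168,18,30] → X
    (2,1)@(5, 3): e=[144,54,18] → X
    (3,1)@(7, 3): e=[120,90,6] → X
    (4,1)@(9, 3): e=[96,126,-6] → .
    (8,1)@(17, 3): e=[0,270,-54] → .  [on edge]
    (1,2)@(3, 5): e=[144,18,54] → X
    (4,2)@(9, 5): e=[72,126,18] → X
    (5,2)@(11, 5): e=[48,162,6] → X
    (6,2)@(13, 5): e=[24,198,-6] → .
    (7,2)@(15, 5): e=[0,234,-18] → .  [on edge]
    (6,3)@(13, 7): e=[0,198,18] → .  [on edge]
    (5,4)@(11, 9): e=[0,162,54] → .  [on edge]
    (4,5)@(9, 11): e=[0,126,90] → .  [on edge]
    (3,6)@(7, 13): e=[0,90,126] → .  [on edge]
    (2,7)@(5, 15): e=[0,54,162] → .  [on edge]
    (1,8)@(3, 17): e=[0,18,198] → .  [on edge]
    (0,9)@(1, 19): e=[0,-18,234] → .  [on edge]
  covered (24 px):
    . X . . . . . . .
    . X X X . . . . .
    . X X X X X . . .
    . X X X X X . . .
    . X X X X . . . .
    . X X X . . . . .
    . X X . . . . . .
    . X . . . . . . .
    . . . . . . . . .
    . . . . . . . . .
T3:
  2·area = 8
  edge (2, 16)→(10, 4): d=(8,-12) top-left  bias=+0
  edge (10, 4)→(12, 2): d=(2,-2) top-left  bias=+0
  edge (12, 2)→(2, 16): d=(-10,14) right/bottom  bias=-1
    (6,0)@(13, 1): e=[12,0,-4] → .  [on edge]
    (5,1)@(11, 3): e=[4,0,4] → X  [on edge]
    (6,1)@(13, 3): e=[28,4,-24] → .
    (4,2)@(9, 5): e=[-4,0,12] → .  [on edge]
    (5,2)@(11, 5): e=[20,4,-16] → .
    (3,3)@(7, 7): e=[-12,0,20] → .  [on edge]
    (2,4)@(5, 9): e=[-20,0,28] → .  [on edge]
    (3,4)@(7, 9): e=[4,4,0] → .  [on edge]
    (1,5)@(3, 11): e=[-28,0,36] → .  [on edge]
    (0,6)@(1, 13): e=[-36,0,44] → .  [on edge]
  covered (1 px):
    . . . . . . . . .
    . . . . . X . . .
    . . . . . . . . .
    . . . . . . . . .
    . . . . . . . . .
    . . . . . . . . .
    . . . . . . . . .
    . . . . . . . . .
    . . . . . . . . .
    . . . . . . . . .

Result: 37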